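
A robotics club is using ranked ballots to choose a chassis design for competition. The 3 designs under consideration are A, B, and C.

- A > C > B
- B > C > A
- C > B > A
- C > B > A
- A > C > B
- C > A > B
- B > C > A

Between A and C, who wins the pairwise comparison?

Ballots ranking A above C: 2.
Ballots ranking C above A: 5.
C wins the head-to-head, 5–2.

C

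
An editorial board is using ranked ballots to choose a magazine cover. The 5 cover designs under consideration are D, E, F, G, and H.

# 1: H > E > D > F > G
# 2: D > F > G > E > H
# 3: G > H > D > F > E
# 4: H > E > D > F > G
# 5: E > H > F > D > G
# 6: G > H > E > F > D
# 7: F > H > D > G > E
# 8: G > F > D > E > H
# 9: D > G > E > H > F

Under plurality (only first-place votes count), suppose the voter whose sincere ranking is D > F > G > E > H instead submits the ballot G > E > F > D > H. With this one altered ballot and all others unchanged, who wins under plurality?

G

First-place totals with the altered ballot: D 1, E 1, F 1, G 4, H 2.
The winner is unchanged: still G.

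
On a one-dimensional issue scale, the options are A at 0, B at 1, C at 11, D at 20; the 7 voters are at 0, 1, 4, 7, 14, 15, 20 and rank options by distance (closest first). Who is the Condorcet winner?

C

With single-peaked preferences on a line, the Condorcet winner is the candidate closest to the median voter.
The median voter (position 7) is closest to C at 11.
Check: C vs B — voters closer to C: 4 of 7.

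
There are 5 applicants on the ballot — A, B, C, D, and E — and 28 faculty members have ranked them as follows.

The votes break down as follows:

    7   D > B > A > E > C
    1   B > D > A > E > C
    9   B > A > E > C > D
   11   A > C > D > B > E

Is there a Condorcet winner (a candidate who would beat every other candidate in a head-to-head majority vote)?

Head-to-head results (28 voters total):
A vs B: B wins 17–11.
A vs C: A wins 28–0.
A vs D: A wins 20–8.
A vs E: A wins 28–0.
B vs C: B wins 17–11.
B vs D: D wins 18–10.
B vs E: B wins 28–0.
C vs D: C wins 20–8.
C vs E: E wins 17–11.
D vs E: D wins 19–9.
No candidate beats all others: A beats D beats B beats A, a majority cycle.

No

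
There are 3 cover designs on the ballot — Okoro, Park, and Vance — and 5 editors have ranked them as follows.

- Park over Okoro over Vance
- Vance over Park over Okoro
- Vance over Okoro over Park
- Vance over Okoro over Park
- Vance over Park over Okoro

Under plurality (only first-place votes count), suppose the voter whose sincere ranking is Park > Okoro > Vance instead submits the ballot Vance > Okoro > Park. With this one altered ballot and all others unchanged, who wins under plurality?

First-place totals with the altered ballot: Okoro 0, Park 0, Vance 5.
The winner is unchanged: still Vance.

Vance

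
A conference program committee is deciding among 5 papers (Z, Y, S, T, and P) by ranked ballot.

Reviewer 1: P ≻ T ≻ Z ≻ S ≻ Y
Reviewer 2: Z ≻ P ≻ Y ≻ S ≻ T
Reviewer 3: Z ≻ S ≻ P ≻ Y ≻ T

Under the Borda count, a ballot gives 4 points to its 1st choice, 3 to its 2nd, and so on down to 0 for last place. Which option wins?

Z

Borda scores:
  Z: 2 + 4 + 4 = 10
  Y: 0 + 2 + 1 = 3
  S: 1 + 1 + 3 = 5
  T: 3 + 0 + 0 = 3
  P: 4 + 3 + 2 = 9
Z has the highest total.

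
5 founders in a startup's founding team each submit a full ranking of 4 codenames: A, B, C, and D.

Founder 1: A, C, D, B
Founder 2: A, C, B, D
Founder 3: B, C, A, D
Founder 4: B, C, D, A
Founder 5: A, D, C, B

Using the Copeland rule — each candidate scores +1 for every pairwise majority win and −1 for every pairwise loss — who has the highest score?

A

Pairwise results:
  A vs B: A wins 3–2.
  A vs C: A wins 3–2.
  A vs D: A wins 4–1.
  B vs C: C wins 3–2.
  B vs D: B wins 3–2.
  C vs D: C wins 4–1.
Copeland scores (wins − losses):
  A: 3 − 0 = 3
  B: 1 − 2 = -1
  C: 2 − 1 = 1
  D: 0 − 3 = -3
A has the best Copeland score.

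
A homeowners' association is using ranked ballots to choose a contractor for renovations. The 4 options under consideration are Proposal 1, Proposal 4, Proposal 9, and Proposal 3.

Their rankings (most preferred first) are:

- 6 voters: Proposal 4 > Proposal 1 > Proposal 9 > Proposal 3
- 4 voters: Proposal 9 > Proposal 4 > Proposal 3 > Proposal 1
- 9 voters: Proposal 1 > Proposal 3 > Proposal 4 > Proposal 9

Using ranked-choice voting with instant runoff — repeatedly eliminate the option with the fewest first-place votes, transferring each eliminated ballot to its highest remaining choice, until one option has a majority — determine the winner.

Round 1: Proposal 1 9, Proposal 4 6, Proposal 9 4, Proposal 3 0. Proposal 3 has the fewest and is eliminated.
Round 2: Proposal 1 9, Proposal 4 6, Proposal 9 4. Proposal 9 has the fewest and is eliminated.
Round 3: Proposal 4 10, Proposal 1 9. Proposal 4 has a majority.

Proposal 4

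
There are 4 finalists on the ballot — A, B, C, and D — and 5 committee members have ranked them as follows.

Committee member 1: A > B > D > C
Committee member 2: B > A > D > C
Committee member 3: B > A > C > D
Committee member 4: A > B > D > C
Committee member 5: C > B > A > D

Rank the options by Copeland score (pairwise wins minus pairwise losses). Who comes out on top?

Pairwise results:
  A vs B: B wins 3–2.
  A vs C: A wins 4–1.
  A vs D: A wins 5–0.
  B vs C: B wins 4–1.
  B vs D: B wins 5–0.
  C vs D: D wins 3–2.
Copeland scores (wins − losses):
  A: 2 − 1 = 1
  B: 3 − 0 = 3
  C: 0 − 3 = -3
  D: 1 − 2 = -1
B has the best Copeland score.

B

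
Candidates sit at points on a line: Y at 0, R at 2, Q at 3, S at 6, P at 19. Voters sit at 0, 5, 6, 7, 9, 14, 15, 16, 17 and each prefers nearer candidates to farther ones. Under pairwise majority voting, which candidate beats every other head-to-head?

S

With single-peaked preferences on a line, the Condorcet winner is the candidate closest to the median voter.
The median voter (position 9) is closest to S at 6.
Check: S vs Y — voters closer to S: 8 of 9.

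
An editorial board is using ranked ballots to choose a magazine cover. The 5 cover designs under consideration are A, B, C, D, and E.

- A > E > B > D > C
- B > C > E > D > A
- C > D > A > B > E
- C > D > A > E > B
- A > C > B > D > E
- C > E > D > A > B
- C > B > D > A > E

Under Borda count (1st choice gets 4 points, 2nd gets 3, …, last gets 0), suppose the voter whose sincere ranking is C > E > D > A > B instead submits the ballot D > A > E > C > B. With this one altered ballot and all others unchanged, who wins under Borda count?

C

Borda totals with the altered ballot: A 16, B 12, C 19, D 15, E 8.
The winner is unchanged: still C.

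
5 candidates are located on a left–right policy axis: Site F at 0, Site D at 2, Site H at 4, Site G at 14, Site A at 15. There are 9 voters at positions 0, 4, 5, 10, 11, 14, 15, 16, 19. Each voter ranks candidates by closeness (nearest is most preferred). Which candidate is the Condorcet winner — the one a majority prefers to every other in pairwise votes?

With single-peaked preferences on a line, the Condorcet winner is the candidate closest to the median voter.
The median voter (position 11) is closest to Site G at 14.
Check: Site G vs Site F — voters closer to Site G: 6 of 9.

Site G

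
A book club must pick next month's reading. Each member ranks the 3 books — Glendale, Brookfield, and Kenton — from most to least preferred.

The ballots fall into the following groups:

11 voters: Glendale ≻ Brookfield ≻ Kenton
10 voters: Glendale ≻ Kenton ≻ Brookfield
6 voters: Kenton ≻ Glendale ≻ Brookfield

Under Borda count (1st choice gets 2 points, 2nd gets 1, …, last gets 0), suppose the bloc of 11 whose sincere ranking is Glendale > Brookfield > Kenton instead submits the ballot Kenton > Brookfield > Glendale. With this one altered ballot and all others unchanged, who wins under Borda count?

Borda totals with the altered ballot: Glendale 26, Brookfield 11, Kenton 44.
The switch changes the winner from Glendale to Kenton.

Kenton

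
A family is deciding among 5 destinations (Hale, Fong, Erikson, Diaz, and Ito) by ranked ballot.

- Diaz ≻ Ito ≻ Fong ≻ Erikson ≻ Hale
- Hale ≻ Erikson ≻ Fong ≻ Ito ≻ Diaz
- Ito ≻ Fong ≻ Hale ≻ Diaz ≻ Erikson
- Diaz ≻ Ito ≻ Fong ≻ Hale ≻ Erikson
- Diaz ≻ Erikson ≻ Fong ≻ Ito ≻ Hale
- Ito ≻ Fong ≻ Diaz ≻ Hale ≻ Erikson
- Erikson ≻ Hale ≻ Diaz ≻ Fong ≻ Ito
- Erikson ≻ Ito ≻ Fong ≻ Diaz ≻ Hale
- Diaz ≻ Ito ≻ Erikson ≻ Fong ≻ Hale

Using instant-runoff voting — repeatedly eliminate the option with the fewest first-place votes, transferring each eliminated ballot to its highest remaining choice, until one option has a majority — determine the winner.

Diaz

Round 1: Diaz 4, Erikson 2, Ito 2, Hale 1, Fong 0. Fong has the fewest and is eliminated.
Round 2: Diaz 4, Erikson 2, Ito 2, Hale 1. Hale has the fewest and is eliminated.
Round 3: Diaz 4, Erikson 3, Ito 2. Ito has the fewest and is eliminated.
Round 4: Diaz 6, Erikson 3. Diaz has a majority.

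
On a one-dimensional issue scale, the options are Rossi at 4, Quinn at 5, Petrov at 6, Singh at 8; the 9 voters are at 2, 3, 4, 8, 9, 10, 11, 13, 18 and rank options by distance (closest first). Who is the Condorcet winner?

With single-peaked preferences on a line, the Condorcet winner is the candidate closest to the median voter.
The median voter (position 9) is closest to Singh at 8.
Check: Singh vs Petrov — voters closer to Singh: 6 of 9.

Singh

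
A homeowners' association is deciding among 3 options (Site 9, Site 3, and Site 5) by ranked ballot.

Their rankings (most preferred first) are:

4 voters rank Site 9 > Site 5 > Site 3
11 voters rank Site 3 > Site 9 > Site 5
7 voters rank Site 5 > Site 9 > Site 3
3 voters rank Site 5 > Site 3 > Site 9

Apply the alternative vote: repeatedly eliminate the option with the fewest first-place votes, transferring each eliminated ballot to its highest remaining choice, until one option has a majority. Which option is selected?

Round 1: Site 3 11, Site 5 10, Site 9 4. Site 9 has the fewest and is eliminated.
Round 2: Site 5 14, Site 3 11. Site 5 has a majority.

Site 5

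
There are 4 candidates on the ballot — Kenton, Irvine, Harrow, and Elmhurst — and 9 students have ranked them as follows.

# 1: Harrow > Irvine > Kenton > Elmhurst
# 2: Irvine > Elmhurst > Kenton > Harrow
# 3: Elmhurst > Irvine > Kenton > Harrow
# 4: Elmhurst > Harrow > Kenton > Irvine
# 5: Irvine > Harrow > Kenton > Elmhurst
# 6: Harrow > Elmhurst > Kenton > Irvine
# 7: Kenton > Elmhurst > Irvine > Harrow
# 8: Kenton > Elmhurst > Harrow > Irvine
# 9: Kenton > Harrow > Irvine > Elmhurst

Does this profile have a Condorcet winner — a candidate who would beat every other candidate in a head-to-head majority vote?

Yes

Head-to-head results (9 voters total):
Kenton vs Irvine: Kenton wins 5–4.
Kenton vs Harrow: Kenton wins 5–4.
Kenton vs Elmhurst: Kenton wins 5–4.
Irvine vs Harrow: Harrow wins 5–4.
Irvine vs Elmhurst: Elmhurst wins 5–4.
Harrow vs Elmhurst: Elmhurst wins 5–4.
Kenton beats each rival — Irvine (5–4), Harrow (5–4), Elmhurst (5–4) — so Kenton is the Condorcet winner.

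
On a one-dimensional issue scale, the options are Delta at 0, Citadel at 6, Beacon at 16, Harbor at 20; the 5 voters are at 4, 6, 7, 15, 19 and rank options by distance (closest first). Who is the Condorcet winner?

With single-peaked preferences on a line, the Condorcet winner is the candidate closest to the median voter.
The median voter (position 7) is closest to Citadel at 6.
Check: Citadel vs Delta — voters closer to Citadel: 5 of 5.

Citadel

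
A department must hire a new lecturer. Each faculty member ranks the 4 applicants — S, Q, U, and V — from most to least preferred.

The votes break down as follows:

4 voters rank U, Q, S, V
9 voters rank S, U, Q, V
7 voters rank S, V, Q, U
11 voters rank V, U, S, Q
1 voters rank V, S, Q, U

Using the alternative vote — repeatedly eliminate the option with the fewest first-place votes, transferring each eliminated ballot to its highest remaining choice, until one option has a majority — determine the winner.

Round 1: S 16, V 12, U 4, Q 0. Q has the fewest and is eliminated.
Round 2: S 16, V 12, U 4. U has the fewest and is eliminated.
Round 3: S 20, V 12. S has a majority.

S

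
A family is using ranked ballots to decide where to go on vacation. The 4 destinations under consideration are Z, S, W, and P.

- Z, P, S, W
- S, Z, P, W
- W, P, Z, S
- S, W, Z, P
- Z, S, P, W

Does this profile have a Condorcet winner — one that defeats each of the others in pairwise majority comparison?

Head-to-head results (5 voters total):
Z vs S: Z wins 3–2.
Z vs W: Z wins 3–2.
Z vs P: Z wins 4–1.
S vs W: S wins 4–1.
S vs P: S wins 3–2.
W vs P: P wins 3–2.
Z beats each rival — S (3–2), W (3–2), P (4–1) — so Z is the Condorcet winner.

Yes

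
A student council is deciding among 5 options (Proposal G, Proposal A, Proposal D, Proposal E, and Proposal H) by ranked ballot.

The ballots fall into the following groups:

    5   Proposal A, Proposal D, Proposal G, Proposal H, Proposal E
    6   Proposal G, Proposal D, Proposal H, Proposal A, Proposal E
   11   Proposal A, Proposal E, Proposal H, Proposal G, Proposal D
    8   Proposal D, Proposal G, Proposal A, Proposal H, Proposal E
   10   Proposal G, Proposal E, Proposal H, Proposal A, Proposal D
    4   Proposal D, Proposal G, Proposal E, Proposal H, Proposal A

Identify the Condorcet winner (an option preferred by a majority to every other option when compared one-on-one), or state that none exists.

Proposal G

Head-to-head results (44 voters total):
Proposal G vs Proposal A: Proposal G wins 28–16.
Proposal G vs Proposal D: Proposal G wins 27–17.
Proposal G vs Proposal E: Proposal G wins 33–11.
Proposal G vs Proposal H: Proposal G wins 33–11.
Proposal A vs Proposal D: Proposal A wins 26–18.
Proposal A vs Proposal E: Proposal A wins 30–14.
Proposal A vs Proposal H: Proposal A wins 24–20.
Proposal D vs Proposal E: Proposal D wins 23–21.
Proposal D vs Proposal H: Proposal D wins 23–21.
Proposal E vs Proposal H: Proposal E wins 25–19.
Proposal G beats each rival — Proposal A (28–16), Proposal D (27–17), Proposal E (33–11), Proposal H (33–11) — so Proposal G is the Condorcet winner.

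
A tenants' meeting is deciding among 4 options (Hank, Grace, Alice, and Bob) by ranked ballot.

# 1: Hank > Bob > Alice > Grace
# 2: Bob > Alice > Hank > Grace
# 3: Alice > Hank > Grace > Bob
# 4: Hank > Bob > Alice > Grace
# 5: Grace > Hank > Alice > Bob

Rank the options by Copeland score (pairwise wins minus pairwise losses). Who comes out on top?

Hank

Pairwise results:
  Hank vs Grace: Hank wins 4–1.
  Hank vs Alice: Hank wins 3–2.
  Hank vs Bob: Hank wins 4–1.
  Grace vs Alice: Alice wins 4–1.
  Grace vs Bob: Bob wins 3–2.
  Alice vs Bob: Bob wins 3–2.
Copeland scores (wins − losses):
  Hank: 3 − 0 = 3
  Grace: 0 − 3 = -3
  Alice: 1 − 2 = -1
  Bob: 2 − 1 = 1
Hank has the best Copeland score.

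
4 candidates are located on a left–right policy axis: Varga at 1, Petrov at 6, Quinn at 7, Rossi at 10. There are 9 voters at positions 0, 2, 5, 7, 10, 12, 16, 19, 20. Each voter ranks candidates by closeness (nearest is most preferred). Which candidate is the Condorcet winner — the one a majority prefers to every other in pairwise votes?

Rossi

With single-peaked preferences on a line, the Condorcet winner is the candidate closest to the median voter.
The median voter (position 10) is closest to Rossi at 10.
Check: Rossi vs Quinn — voters closer to Rossi: 5 of 9.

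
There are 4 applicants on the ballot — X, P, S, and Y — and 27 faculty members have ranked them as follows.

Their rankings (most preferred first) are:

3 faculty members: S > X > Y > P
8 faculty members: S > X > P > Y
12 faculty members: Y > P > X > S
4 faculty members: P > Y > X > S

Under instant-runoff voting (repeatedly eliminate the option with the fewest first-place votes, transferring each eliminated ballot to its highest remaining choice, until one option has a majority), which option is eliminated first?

X

Round 1: Y 12, S 11, P 4, X 0. X has the fewest and is eliminated.
Round 2: Y 12, S 11, P 4. P has the fewest and is eliminated.
Round 3: Y 16, S 11. Y has a majority.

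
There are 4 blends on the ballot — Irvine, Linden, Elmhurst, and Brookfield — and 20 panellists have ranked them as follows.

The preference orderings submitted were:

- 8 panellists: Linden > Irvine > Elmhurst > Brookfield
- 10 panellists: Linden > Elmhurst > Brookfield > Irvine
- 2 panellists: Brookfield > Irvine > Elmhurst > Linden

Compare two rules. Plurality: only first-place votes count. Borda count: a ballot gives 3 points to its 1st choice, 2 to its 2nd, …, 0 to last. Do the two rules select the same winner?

Plurality first-place counts: Irvine 0, Linden 18, Elmhurst 0, Brookfield 2 → Linden.
Borda totals: Irvine 20, Linden 54, Elmhurst 30, Brookfield 16 → Linden.
The two rules agree on Linden.

Yes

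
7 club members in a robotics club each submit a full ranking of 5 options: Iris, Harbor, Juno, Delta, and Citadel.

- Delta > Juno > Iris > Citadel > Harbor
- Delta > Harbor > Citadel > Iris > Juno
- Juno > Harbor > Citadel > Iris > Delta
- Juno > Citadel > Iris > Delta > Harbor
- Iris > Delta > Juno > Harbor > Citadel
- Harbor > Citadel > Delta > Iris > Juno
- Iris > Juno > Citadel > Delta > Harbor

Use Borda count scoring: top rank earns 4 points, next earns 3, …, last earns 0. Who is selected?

Borda scores:
  Iris: 2 + 1 + 1 + 2 + 4 + 1 + 4 = 15
  Harbor: 0 + 3 + 3 + 0 + 1 + 4 + 0 = 11
  Juno: 3 + 0 + 4 + 4 + 2 + 0 + 3 = 16
  Delta: 4 + 4 + 0 + 1 + 3 + 2 + 1 = 15
  Citadel: 1 + 2 + 2 + 3 + 0 + 3 + 2 = 13
Juno has the highest total.

Juno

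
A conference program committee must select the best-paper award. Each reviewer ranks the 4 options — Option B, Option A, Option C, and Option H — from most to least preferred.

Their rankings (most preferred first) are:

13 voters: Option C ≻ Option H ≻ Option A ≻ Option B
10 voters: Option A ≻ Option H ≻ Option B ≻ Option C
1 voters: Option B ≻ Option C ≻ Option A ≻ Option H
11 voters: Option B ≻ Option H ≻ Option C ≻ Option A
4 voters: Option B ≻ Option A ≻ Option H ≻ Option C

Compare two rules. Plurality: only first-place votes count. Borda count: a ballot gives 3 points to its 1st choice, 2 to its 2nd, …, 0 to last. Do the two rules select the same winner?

Plurality first-place counts: Option B 16, Option A 10, Option C 13, Option H 0 → Option B.
Borda totals: Option B 58, Option A 52, Option C 52, Option H 72 → Option H.
The two rules disagree: plurality picks Option B, Borda picks Option H.

No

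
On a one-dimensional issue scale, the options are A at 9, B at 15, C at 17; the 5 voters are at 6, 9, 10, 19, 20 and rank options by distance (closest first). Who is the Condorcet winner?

With single-peaked preferences on a line, the Condorcet winner is the candidate closest to the median voter.
The median voter (position 10) is closest to A at 9.
Check: A vs C — voters closer to A: 3 of 5.

A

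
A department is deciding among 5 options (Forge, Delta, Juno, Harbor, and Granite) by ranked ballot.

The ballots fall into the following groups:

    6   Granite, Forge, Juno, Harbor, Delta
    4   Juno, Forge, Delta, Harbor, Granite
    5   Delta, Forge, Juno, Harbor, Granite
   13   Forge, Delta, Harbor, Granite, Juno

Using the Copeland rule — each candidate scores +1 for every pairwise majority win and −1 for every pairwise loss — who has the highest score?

Forge

Pairwise results:
  Forge vs Delta: Forge wins 23–5.
  Forge vs Juno: Forge wins 24–4.
  Forge vs Harbor: Forge wins 28–0.
  Forge vs Granite: Forge wins 22–6.
  Delta vs Juno: Delta wins 18–10.
  Delta vs Harbor: Delta wins 22–6.
  Delta vs Granite: Delta wins 22–6.
  Juno vs Harbor: Juno wins 15–13.
  Juno vs Granite: Granite wins 19–9.
  Harbor vs Granite: Harbor wins 22–6.
Copeland scores (wins − losses):
  Forge: 4 − 0 = 4
  Delta: 3 − 1 = 2
  Juno: 1 − 3 = -2
  Harbor: 1 − 3 = -2
  Granite: 1 − 3 = -2
Forge has the best Copeland score.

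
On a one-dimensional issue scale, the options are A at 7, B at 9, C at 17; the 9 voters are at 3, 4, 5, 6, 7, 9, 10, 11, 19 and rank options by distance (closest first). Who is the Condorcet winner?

With single-peaked preferences on a line, the Condorcet winner is the candidate closest to the median voter.
The median voter (position 7) is closest to A at 7.
Check: A vs B — voters closer to A: 5 of 9.

A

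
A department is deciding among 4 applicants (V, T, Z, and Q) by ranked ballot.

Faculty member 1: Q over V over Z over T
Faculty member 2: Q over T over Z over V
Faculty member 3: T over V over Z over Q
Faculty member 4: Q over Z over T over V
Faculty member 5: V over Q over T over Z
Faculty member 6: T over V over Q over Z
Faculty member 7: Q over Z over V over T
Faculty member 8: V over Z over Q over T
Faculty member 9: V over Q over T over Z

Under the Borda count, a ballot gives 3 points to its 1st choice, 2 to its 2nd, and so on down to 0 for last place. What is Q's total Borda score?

Borda scores:
  V: 2 + 0 + 2 + 0 + 3 + 2 + 1 + 3 + 3 = 16
  T: 0 + 2 + 3 + 1 + 1 + 3 + 0 + 0 + 1 = 11
  Z: 1 + 1 + 1 + 2 + 0 + 0 + 2 + 2 + 0 = 9
  Q: 3 + 3 + 0 + 3 + 2 + 1 + 3 + 1 + 2 = 18

18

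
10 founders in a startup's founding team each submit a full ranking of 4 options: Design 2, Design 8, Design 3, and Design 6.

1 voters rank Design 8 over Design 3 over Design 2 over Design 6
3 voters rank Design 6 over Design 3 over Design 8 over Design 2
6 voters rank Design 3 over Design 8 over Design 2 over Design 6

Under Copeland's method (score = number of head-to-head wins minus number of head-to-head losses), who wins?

Design 3

Pairwise results:
  Design 2 vs Design 8: Design 8 wins 10–0.
  Design 2 vs Design 3: Design 3 wins 10–0.
  Design 2 vs Design 6: Design 2 wins 7–3.
  Design 8 vs Design 3: Design 3 wins 9–1.
  Design 8 vs Design 6: Design 8 wins 7–3.
  Design 3 vs Design 6: Design 3 wins 7–3.
Copeland scores (wins − losses):
  Design 2: 1 − 2 = -1
  Design 8: 2 − 1 = 1
  Design 3: 3 − 0 = 3
  Design 6: 0 − 3 = -3
Design 3 has the best Copeland score.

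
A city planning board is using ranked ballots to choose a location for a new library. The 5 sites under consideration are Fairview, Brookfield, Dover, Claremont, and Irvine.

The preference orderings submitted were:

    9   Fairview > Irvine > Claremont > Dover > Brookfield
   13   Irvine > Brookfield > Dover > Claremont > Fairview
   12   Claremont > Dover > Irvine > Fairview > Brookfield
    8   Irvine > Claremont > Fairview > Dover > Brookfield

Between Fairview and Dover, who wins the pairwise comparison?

Ballots ranking Fairview above Dover: 9+8 = 17.
Ballots ranking Dover above Fairview: 13+12 = 25.
Dover wins the head-to-head, 25–17.

Dover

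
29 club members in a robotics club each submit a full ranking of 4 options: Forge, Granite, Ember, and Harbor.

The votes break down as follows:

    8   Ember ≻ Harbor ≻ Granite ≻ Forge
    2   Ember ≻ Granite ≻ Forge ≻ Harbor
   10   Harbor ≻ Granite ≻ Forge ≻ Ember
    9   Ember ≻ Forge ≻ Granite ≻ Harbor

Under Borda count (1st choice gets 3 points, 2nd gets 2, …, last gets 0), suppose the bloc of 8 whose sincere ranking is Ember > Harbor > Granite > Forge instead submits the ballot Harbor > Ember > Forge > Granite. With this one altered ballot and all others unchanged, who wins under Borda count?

Harbor

Borda totals with the altered ballot: Forge 38, Granite 33, Ember 49, Harbor 54.
The switch changes the winner from Ember to Harbor.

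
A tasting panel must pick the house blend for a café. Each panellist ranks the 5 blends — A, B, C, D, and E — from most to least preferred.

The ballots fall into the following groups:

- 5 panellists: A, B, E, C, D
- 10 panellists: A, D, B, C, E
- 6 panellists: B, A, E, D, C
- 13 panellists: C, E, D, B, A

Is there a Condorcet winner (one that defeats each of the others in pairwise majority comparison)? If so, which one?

Head-to-head results (34 voters total):
A vs B: B wins 19–15.
A vs C: A wins 21–13.
A vs D: A wins 21–13.
A vs E: A wins 21–13.
B vs C: B wins 21–13.
B vs D: D wins 23–11.
B vs E: B wins 21–13.
C vs D: C wins 18–16.
C vs E: C wins 23–11.
D vs E: E wins 24–10.
No candidate beats all others: A beats D beats B beats A, a majority cycle.

None — there is no Condorcet winner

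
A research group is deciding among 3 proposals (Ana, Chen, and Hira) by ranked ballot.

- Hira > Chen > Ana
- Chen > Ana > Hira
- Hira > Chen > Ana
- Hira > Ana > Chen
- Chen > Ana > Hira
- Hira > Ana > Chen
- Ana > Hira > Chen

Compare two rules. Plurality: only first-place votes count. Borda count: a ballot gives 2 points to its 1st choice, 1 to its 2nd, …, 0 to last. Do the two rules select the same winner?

Yes

Plurality first-place counts: Ana 1, Chen 2, Hira 4 → Hira.
Borda totals: Ana 6, Chen 6, Hira 9 → Hira.
The two rules agree on Hira.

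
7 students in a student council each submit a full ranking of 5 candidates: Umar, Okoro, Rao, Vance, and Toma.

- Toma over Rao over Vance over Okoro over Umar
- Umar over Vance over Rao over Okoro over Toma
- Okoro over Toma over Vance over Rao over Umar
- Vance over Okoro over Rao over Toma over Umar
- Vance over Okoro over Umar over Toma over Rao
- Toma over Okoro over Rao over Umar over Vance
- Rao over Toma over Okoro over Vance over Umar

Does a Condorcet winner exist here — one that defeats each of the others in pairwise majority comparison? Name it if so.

No Condorcet winner

Head-to-head results (7 voters total):
Umar vs Okoro: Okoro wins 6–1.
Umar vs Rao: Rao wins 5–2.
Umar vs Vance: Vance wins 5–2.
Umar vs Toma: Toma wins 5–2.
Okoro vs Rao: Okoro wins 4–3.
Okoro vs Vance: Vance wins 4–3.
Okoro vs Toma: Okoro wins 4–3.
Rao vs Vance: Vance wins 4–3.
Rao vs Toma: Toma wins 4–3.
Vance vs Toma: Toma wins 4–3.
No candidate beats all others: Okoro beats Toma beats Vance beats Okoro, a majority cycle.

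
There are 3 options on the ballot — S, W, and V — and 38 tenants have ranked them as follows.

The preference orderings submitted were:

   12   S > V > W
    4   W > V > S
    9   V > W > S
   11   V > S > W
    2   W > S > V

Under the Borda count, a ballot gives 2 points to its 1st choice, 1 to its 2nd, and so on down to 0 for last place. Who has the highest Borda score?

V

Borda scores:
  S: 12·2 + 4·0 + 9·0 + 11·1 + 2·1 = 37
  W: 12·0 + 4·2 + 9·1 + 11·0 + 2·2 = 21
  V: 12·1 + 4·1 + 9·2 + 11·2 + 2·0 = 56
V has the highest total.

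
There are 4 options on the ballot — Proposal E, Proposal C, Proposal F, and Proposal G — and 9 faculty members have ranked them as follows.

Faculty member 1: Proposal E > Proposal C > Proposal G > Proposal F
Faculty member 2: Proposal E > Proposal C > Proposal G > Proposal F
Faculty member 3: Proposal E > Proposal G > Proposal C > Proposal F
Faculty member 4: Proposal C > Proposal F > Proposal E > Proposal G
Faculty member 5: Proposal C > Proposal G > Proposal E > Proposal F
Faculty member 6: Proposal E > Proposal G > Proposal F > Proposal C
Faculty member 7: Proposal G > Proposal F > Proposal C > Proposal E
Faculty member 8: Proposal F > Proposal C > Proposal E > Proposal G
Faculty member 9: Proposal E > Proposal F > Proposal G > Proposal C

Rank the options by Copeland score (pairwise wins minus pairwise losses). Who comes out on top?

Pairwise results:
  Proposal E vs Proposal C: Proposal E wins 5–4.
  Proposal E vs Proposal F: Proposal E wins 6–3.
  Proposal E vs Proposal G: Proposal E wins 7–2.
  Proposal C vs Proposal F: Proposal C wins 5–4.
  Proposal C vs Proposal G: Proposal C wins 5–4.
  Proposal F vs Proposal G: Proposal G wins 6–3.
Copeland scores (wins − losses):
  Proposal E: 3 − 0 = 3
  Proposal C: 2 − 1 = 1
  Proposal F: 0 − 3 = -3
  Proposal G: 1 − 2 = -1
Proposal E has the best Copeland score.

Proposal E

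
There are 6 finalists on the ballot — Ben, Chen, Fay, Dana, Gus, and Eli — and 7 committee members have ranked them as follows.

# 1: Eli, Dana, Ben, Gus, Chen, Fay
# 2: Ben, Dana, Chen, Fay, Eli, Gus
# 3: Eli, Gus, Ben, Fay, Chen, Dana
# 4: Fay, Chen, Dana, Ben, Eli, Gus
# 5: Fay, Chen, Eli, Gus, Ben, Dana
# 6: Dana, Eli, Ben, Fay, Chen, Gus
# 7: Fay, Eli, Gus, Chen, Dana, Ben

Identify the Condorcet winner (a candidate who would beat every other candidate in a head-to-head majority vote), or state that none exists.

Head-to-head results (7 voters total):
Ben vs Chen: Ben wins 4–3.
Ben vs Fay: Ben wins 4–3.
Ben vs Dana: Dana wins 4–3.
Ben vs Gus: Ben wins 4–3.
Ben vs Eli: Eli wins 5–2.
Chen vs Fay: Fay wins 5–2.
Chen vs Dana: Chen wins 4–3.
Chen vs Gus: Chen wins 4–3.
Chen vs Eli: Eli wins 4–3.
Fay vs Dana: Fay wins 4–3.
Fay vs Gus: Fay wins 5–2.
Fay vs Eli: Fay wins 4–3.
Dana vs Gus: Dana wins 4–3.
Dana vs Eli: Eli wins 4–3.
Gus vs Eli: Eli wins 7–0.
No candidate beats all others: Ben beats Chen beats Dana beats Ben, a majority cycle.

No Condorcet winner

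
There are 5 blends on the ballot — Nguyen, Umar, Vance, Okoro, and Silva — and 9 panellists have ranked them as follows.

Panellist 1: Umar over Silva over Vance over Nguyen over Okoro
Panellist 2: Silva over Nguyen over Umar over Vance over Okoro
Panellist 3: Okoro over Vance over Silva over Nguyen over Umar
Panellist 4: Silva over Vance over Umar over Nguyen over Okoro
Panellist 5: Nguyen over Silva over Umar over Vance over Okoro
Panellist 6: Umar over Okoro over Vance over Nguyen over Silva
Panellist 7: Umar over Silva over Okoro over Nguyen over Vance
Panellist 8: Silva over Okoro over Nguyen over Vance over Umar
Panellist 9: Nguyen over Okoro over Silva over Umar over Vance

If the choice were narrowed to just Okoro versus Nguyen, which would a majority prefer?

Ballots ranking Okoro above Nguyen: 4.
Ballots ranking Nguyen above Okoro: 5.
Nguyen wins the head-to-head, 5–4.

Nguyen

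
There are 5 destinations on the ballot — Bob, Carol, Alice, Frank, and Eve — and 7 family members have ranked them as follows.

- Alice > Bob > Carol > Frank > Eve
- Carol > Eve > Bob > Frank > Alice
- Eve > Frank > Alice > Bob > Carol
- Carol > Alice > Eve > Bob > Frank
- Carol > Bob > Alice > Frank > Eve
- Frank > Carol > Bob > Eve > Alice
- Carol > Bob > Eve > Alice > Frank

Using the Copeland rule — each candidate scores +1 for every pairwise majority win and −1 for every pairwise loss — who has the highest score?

Pairwise results:
  Bob vs Carol: Carol wins 5–2.
  Bob vs Alice: Bob wins 4–3.
  Bob vs Frank: Bob wins 5–2.
  Bob vs Eve: Bob wins 4–3.
  Carol vs Alice: Carol wins 5–2.
  Carol vs Frank: Carol wins 5–2.
  Carol vs Eve: Carol wins 6–1.
  Alice vs Frank: Alice wins 4–3.
  Alice vs Eve: Eve wins 4–3.
  Frank vs Eve: Eve wins 4–3.
Copeland scores (wins − losses):
  Bob: 3 − 1 = 2
  Carol: 4 − 0 = 4
  Alice: 1 − 3 = -2
  Frank: 0 − 4 = -4
  Eve: 2 − 2 = 0
Carol has the best Copeland score.

Carol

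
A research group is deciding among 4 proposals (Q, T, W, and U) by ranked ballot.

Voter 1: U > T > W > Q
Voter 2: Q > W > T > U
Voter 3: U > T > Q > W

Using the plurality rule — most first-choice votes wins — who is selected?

First-place vote totals:
  Q: 1
  T: 0
  W: 0
  U: 2
U has the most first-place votes.

U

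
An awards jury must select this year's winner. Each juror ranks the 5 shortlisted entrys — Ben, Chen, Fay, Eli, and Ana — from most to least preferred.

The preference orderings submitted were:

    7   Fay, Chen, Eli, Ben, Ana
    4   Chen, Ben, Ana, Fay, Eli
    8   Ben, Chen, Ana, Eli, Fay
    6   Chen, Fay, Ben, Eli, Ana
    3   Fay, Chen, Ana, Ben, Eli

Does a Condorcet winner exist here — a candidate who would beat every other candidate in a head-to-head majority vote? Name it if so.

Head-to-head results (28 voters total):
Ben vs Chen: Chen wins 20–8.
Ben vs Fay: Fay wins 16–12.
Ben vs Eli: Ben wins 21–7.
Ben vs Ana: Ben wins 25–3.
Chen vs Fay: Chen wins 18–10.
Chen vs Eli: Chen wins 28–0.
Chen vs Ana: Chen wins 28–0.
Fay vs Eli: Fay wins 20–8.
Fay vs Ana: Fay wins 16–12.
Eli vs Ana: Ana wins 15–13.
Chen beats each rival — Ben (20–8), Fay (18–10), Eli (28–0), Ana (28–0) — so Chen is the Condorcet winner.

Chen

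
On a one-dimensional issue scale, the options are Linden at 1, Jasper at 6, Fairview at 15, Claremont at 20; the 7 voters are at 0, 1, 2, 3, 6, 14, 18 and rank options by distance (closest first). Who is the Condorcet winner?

With single-peaked preferences on a line, the Condorcet winner is the candidate closest to the median voter.
The median voter (position 3) is closest to Linden at 1.
Check: Linden vs Jasper — voters closer to Linden: 4 of 7.

Linden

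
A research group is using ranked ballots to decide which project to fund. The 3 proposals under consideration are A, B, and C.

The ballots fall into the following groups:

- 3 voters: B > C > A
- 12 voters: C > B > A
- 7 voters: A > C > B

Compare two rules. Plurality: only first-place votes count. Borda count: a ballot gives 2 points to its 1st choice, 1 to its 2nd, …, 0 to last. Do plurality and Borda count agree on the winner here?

Yes

Plurality first-place counts: A 7, B 3, C 12 → C.
Borda totals: A 14, B 18, C 34 → C.
The two rules agree on C.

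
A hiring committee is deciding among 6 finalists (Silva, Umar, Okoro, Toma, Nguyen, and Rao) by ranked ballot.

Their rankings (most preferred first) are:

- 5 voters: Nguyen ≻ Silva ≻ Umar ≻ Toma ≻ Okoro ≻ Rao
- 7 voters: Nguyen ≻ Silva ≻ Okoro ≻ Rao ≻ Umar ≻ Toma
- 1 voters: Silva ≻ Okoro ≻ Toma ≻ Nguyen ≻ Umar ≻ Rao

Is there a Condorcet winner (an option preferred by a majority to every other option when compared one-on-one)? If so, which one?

Nguyen

Head-to-head results (13 voters total):
Silva vs Umar: Silva wins 13–0.
Silva vs Okoro: Silva wins 13–0.
Silva vs Toma: Silva wins 13–0.
Silva vs Nguyen: Nguyen wins 12–1.
Silva vs Rao: Silva wins 13–0.
Umar vs Okoro: Okoro wins 8–5.
Umar vs Toma: Umar wins 12–1.
Umar vs Nguyen: Nguyen wins 13–0.
Umar vs Rao: Rao wins 7–6.
Okoro vs Toma: Okoro wins 8–5.
Okoro vs Nguyen: Nguyen wins 12–1.
Okoro vs Rao: Okoro wins 13–0.
Toma vs Nguyen: Nguyen wins 12–1.
Toma vs Rao: Rao wins 7–6.
Nguyen vs Rao: Nguyen wins 13–0.
Nguyen beats each rival — Silva (12–1), Umar (13–0), Okoro (12–1), Toma (12–1), Rao (13–0) — so Nguyen is the Condorcet winner.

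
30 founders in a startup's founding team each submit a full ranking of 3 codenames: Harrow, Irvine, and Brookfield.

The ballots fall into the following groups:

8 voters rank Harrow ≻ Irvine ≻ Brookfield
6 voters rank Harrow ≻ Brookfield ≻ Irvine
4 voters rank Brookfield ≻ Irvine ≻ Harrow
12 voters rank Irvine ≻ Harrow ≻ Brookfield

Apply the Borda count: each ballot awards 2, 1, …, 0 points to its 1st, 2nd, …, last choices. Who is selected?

Borda scores:
  Harrow: 8·2 + 6·2 + 4·0 + 12·1 = 40
  Irvine: 8·1 + 6·0 + 4·1 + 12·2 = 36
  Brookfield: 8·0 + 6·1 + 4·2 + 12·0 = 14
Harrow has the highest total.

Harrow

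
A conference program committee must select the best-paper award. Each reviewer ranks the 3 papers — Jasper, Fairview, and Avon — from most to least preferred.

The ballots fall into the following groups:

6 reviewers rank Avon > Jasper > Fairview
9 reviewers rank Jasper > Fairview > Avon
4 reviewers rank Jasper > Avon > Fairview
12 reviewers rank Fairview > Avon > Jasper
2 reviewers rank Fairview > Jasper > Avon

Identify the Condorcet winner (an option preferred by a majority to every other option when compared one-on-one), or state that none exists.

Head-to-head results (33 voters total):
Jasper vs Fairview: Jasper wins 19–14.
Jasper vs Avon: Avon wins 18–15.
Fairview vs Avon: Fairview wins 23–10.
No candidate beats all others: Jasper beats Fairview beats Avon beats Jasper, a majority cycle.

None — there is no Condorcet winner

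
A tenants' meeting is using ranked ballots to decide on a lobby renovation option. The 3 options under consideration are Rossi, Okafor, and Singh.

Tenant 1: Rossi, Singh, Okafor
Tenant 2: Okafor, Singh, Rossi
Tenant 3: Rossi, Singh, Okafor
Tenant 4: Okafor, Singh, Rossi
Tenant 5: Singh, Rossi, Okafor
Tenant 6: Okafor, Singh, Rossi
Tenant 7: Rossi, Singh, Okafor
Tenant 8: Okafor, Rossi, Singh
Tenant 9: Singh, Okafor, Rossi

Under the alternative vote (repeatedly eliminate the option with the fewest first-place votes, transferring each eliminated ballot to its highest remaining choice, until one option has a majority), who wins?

Okafor

Round 1: Okafor 4, Rossi 3, Singh 2. Singh has the fewest and is eliminated.
Round 2: Okafor 5, Rossi 4. Okafor has a majority.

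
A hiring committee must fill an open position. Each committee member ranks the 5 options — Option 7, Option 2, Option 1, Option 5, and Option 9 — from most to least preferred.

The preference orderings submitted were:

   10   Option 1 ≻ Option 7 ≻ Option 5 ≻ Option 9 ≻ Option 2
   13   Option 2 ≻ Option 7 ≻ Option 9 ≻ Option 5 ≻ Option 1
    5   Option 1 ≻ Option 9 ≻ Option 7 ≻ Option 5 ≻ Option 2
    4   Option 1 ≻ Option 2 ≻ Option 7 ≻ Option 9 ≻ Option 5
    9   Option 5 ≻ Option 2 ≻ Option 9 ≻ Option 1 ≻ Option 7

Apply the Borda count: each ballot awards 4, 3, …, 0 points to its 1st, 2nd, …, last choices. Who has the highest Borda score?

Option 2

Borda scores:
  Option 7: 10·3 + 13·3 + 5·2 + 4·2 + 9·0 = 87
  Option 2: 10·0 + 13·4 + 5·0 + 4·3 + 9·3 = 91
  Option 1: 10·4 + 13·0 + 5·4 + 4·4 + 9·1 = 85
  Option 5: 10·2 + 13·1 + 5·1 + 4·0 + 9·4 = 74
  Option 9: 10·1 + 13·2 + 5·3 + 4·1 + 9·2 = 73
Option 2 has the highest total.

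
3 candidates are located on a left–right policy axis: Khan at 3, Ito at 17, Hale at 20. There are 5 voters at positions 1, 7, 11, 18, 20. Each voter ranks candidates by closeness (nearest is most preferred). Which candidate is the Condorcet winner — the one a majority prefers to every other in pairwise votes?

Ito

With single-peaked preferences on a line, the Condorcet winner is the candidate closest to the median voter.
The median voter (position 11) is closest to Ito at 17.
Check: Ito vs Hale — voters closer to Ito: 4 of 5.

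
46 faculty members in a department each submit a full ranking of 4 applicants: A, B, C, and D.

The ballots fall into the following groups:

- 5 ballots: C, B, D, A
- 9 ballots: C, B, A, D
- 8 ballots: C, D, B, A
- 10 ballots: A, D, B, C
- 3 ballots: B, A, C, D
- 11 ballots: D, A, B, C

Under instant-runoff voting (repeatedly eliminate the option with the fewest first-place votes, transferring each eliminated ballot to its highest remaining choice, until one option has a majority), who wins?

A

Round 1: C 22, D 11, A 10, B 3. B has the fewest and is eliminated.
Round 2: C 22, A 13, D 11. D has the fewest and is eliminated.
Round 3: A 24, C 22. A has a majority.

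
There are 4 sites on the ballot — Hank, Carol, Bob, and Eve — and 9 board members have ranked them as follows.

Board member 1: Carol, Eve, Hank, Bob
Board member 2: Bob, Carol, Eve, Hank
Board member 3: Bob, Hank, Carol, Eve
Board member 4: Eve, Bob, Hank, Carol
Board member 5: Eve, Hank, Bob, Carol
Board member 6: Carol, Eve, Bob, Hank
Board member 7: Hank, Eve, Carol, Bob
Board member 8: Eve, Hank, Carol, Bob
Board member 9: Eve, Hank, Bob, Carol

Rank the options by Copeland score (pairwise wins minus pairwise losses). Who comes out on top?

Pairwise results:
  Hank vs Carol: Hank wins 6–3.
  Hank vs Bob: Hank wins 5–4.
  Hank vs Eve: Eve wins 7–2.
  Carol vs Bob: Bob wins 5–4.
  Carol vs Eve: Eve wins 5–4.
  Bob vs Eve: Eve wins 7–2.
Copeland scores (wins − losses):
  Hank: 2 − 1 = 1
  Carol: 0 − 3 = -3
  Bob: 1 − 2 = -1
  Eve: 3 − 0 = 3
Eve has the best Copeland score.

Eve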